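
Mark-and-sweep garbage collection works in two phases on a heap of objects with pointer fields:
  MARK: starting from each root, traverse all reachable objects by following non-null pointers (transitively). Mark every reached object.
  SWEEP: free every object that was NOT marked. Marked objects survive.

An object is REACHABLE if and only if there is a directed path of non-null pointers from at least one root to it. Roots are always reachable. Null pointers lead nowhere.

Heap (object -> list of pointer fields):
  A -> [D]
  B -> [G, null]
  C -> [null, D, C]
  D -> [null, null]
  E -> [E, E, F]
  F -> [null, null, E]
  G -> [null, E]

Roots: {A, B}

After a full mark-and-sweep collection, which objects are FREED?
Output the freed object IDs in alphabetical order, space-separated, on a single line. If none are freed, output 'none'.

Roots: A B
Mark A: refs=D, marked=A
Mark B: refs=G null, marked=A B
Mark D: refs=null null, marked=A B D
Mark G: refs=null E, marked=A B D G
Mark E: refs=E E F, marked=A B D E G
Mark F: refs=null null E, marked=A B D E F G
Unmarked (collected): C

Answer: C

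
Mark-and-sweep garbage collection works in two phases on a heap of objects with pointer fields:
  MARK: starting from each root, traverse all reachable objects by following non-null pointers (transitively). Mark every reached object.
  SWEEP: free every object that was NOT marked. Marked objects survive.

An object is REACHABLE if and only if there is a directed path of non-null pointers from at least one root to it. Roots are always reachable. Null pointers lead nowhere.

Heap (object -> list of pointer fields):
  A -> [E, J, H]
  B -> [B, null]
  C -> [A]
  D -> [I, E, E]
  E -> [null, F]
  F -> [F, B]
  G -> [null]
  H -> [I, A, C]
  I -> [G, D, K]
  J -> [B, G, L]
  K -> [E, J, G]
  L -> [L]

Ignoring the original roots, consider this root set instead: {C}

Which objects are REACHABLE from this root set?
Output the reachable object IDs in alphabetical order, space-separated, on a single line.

Answer: A B C D E F G H I J K L

Derivation:
Roots: C
Mark C: refs=A, marked=C
Mark A: refs=E J H, marked=A C
Mark E: refs=null F, marked=A C E
Mark J: refs=B G L, marked=A C E J
Mark H: refs=I A C, marked=A C E H J
Mark F: refs=F B, marked=A C E F H J
Mark B: refs=B null, marked=A B C E F H J
Mark G: refs=null, marked=A B C E F G H J
Mark L: refs=L, marked=A B C E F G H J L
Mark I: refs=G D K, marked=A B C E F G H I J L
Mark D: refs=I E E, marked=A B C D E F G H I J L
Mark K: refs=E J G, marked=A B C D E F G H I J K L
Unmarked (collected): (none)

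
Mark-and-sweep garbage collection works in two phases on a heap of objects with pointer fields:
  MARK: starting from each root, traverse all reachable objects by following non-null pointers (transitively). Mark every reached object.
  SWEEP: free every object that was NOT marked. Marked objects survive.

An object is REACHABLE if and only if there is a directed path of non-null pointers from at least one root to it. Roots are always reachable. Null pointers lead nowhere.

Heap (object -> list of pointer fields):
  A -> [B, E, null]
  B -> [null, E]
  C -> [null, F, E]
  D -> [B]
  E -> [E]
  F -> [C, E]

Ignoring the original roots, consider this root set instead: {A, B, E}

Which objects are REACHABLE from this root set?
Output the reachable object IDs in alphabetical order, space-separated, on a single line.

Roots: A B E
Mark A: refs=B E null, marked=A
Mark B: refs=null E, marked=A B
Mark E: refs=E, marked=A B E
Unmarked (collected): C D F

Answer: A B E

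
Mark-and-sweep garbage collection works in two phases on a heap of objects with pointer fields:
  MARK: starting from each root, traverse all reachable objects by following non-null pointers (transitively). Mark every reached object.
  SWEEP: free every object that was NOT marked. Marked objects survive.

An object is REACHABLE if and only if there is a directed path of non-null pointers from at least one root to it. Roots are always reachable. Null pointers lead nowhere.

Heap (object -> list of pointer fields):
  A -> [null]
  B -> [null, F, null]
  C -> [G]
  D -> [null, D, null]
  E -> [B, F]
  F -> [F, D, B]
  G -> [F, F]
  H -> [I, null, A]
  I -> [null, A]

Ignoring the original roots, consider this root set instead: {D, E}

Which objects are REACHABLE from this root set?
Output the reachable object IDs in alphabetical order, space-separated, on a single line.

Roots: D E
Mark D: refs=null D null, marked=D
Mark E: refs=B F, marked=D E
Mark B: refs=null F null, marked=B D E
Mark F: refs=F D B, marked=B D E F
Unmarked (collected): A C G H I

Answer: B D E F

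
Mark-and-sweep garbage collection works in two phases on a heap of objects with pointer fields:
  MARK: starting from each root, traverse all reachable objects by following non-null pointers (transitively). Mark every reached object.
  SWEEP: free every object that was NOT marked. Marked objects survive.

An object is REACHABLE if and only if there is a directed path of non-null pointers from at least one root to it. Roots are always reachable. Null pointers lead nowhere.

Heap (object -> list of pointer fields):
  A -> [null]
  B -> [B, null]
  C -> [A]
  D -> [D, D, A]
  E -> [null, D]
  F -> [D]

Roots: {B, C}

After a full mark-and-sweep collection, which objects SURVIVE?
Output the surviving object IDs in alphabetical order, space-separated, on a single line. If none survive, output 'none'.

Answer: A B C

Derivation:
Roots: B C
Mark B: refs=B null, marked=B
Mark C: refs=A, marked=B C
Mark A: refs=null, marked=A B C
Unmarked (collected): D E F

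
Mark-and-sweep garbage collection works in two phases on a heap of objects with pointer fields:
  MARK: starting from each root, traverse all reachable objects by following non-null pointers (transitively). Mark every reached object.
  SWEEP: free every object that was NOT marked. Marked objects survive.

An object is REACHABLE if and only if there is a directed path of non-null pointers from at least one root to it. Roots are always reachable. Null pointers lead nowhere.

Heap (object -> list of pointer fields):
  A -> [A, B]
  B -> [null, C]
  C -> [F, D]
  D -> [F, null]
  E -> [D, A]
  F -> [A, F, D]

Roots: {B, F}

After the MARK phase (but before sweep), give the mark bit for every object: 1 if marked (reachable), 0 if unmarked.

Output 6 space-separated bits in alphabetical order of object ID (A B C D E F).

Answer: 1 1 1 1 0 1

Derivation:
Roots: B F
Mark B: refs=null C, marked=B
Mark F: refs=A F D, marked=B F
Mark C: refs=F D, marked=B C F
Mark A: refs=A B, marked=A B C F
Mark D: refs=F null, marked=A B C D F
Unmarked (collected): E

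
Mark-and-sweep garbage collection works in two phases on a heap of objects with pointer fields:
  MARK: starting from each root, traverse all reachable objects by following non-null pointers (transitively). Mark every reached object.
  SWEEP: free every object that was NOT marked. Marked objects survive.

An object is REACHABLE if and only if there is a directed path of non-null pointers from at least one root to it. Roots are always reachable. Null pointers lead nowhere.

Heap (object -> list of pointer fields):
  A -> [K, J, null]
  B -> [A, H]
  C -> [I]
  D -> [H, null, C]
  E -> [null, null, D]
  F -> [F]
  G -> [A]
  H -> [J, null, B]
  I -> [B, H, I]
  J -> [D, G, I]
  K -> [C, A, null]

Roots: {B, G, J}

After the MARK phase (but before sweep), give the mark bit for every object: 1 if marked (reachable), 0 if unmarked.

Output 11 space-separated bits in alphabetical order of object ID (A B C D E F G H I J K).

Answer: 1 1 1 1 0 0 1 1 1 1 1

Derivation:
Roots: B G J
Mark B: refs=A H, marked=B
Mark G: refs=A, marked=B G
Mark J: refs=D G I, marked=B G J
Mark A: refs=K J null, marked=A B G J
Mark H: refs=J null B, marked=A B G H J
Mark D: refs=H null C, marked=A B D G H J
Mark I: refs=B H I, marked=A B D G H I J
Mark K: refs=C A null, marked=A B D G H I J K
Mark C: refs=I, marked=A B C D G H I J K
Unmarked (collected): E F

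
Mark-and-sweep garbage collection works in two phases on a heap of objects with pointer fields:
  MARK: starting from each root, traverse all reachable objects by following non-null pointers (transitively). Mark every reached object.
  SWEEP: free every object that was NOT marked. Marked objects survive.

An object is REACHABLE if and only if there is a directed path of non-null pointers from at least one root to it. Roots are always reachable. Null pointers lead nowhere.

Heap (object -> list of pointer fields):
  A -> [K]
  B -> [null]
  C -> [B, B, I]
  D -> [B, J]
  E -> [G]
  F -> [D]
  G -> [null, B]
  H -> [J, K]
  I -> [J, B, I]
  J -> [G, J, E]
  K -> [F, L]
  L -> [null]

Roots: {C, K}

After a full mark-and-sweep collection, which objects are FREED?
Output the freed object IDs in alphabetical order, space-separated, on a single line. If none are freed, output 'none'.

Answer: A H

Derivation:
Roots: C K
Mark C: refs=B B I, marked=C
Mark K: refs=F L, marked=C K
Mark B: refs=null, marked=B C K
Mark I: refs=J B I, marked=B C I K
Mark F: refs=D, marked=B C F I K
Mark L: refs=null, marked=B C F I K L
Mark J: refs=G J E, marked=B C F I J K L
Mark D: refs=B J, marked=B C D F I J K L
Mark G: refs=null B, marked=B C D F G I J K L
Mark E: refs=G, marked=B C D E F G I J K L
Unmarked (collected): A H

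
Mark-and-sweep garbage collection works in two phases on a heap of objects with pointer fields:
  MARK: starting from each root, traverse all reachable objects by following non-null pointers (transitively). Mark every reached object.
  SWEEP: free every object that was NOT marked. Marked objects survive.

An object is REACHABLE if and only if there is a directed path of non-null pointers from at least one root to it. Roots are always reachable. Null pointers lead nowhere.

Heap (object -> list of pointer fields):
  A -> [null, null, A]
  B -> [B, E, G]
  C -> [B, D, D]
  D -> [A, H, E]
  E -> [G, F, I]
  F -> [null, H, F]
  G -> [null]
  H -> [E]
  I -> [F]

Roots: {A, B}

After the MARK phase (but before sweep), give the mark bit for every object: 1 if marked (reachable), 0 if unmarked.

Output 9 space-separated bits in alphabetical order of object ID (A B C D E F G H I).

Answer: 1 1 0 0 1 1 1 1 1

Derivation:
Roots: A B
Mark A: refs=null null A, marked=A
Mark B: refs=B E G, marked=A B
Mark E: refs=G F I, marked=A B E
Mark G: refs=null, marked=A B E G
Mark F: refs=null H F, marked=A B E F G
Mark I: refs=F, marked=A B E F G I
Mark H: refs=E, marked=A B E F G H I
Unmarked (collected): C D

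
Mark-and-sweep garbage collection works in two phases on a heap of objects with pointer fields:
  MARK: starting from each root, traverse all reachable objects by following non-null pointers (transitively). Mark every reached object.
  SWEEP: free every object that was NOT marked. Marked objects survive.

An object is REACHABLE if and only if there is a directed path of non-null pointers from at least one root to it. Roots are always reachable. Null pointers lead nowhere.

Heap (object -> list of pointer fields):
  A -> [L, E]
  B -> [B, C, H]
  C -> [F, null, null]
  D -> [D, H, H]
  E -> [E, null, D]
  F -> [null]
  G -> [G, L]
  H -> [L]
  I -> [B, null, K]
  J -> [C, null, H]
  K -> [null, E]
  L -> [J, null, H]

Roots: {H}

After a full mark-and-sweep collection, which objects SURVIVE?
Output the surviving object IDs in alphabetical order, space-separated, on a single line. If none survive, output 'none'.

Roots: H
Mark H: refs=L, marked=H
Mark L: refs=J null H, marked=H L
Mark J: refs=C null H, marked=H J L
Mark C: refs=F null null, marked=C H J L
Mark F: refs=null, marked=C F H J L
Unmarked (collected): A B D E G I K

Answer: C F H J L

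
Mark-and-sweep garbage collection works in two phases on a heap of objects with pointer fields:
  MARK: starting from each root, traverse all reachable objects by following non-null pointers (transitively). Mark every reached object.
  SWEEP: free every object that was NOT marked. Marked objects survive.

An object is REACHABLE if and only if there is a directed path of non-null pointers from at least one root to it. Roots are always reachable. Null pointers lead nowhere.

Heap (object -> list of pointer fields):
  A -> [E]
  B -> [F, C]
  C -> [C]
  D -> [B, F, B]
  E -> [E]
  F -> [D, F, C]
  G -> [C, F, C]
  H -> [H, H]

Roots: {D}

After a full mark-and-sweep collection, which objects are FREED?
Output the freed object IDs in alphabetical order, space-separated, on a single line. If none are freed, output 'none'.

Roots: D
Mark D: refs=B F B, marked=D
Mark B: refs=F C, marked=B D
Mark F: refs=D F C, marked=B D F
Mark C: refs=C, marked=B C D F
Unmarked (collected): A E G H

Answer: A E G H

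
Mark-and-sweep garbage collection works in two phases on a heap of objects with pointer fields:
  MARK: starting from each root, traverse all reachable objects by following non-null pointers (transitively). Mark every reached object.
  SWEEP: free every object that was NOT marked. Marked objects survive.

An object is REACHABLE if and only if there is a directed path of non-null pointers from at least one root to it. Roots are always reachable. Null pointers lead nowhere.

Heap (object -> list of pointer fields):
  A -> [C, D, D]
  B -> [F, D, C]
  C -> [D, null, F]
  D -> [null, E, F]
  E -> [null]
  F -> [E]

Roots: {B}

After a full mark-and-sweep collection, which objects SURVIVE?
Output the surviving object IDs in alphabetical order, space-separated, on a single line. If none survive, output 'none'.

Roots: B
Mark B: refs=F D C, marked=B
Mark F: refs=E, marked=B F
Mark D: refs=null E F, marked=B D F
Mark C: refs=D null F, marked=B C D F
Mark E: refs=null, marked=B C D E F
Unmarked (collected): A

Answer: B C D E F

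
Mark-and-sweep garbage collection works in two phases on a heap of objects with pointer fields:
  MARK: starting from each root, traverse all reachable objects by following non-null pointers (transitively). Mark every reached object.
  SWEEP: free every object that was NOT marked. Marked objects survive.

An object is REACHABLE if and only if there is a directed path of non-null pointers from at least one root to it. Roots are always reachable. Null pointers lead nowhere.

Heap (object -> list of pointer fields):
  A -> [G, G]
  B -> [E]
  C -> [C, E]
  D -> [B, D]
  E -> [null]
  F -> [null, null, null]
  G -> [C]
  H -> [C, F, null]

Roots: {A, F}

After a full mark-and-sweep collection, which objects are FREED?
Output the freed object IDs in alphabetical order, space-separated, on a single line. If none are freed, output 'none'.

Roots: A F
Mark A: refs=G G, marked=A
Mark F: refs=null null null, marked=A F
Mark G: refs=C, marked=A F G
Mark C: refs=C E, marked=A C F G
Mark E: refs=null, marked=A C E F G
Unmarked (collected): B D H

Answer: B D H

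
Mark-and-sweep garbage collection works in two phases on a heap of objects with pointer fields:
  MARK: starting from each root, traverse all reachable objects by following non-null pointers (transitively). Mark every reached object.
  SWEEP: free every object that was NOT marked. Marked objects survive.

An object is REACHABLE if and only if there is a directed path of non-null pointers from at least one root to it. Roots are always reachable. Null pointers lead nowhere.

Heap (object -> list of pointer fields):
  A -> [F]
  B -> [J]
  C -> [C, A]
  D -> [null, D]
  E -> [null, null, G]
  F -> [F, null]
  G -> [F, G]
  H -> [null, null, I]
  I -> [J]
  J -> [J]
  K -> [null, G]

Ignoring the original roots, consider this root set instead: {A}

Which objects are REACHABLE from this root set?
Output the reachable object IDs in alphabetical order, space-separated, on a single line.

Answer: A F

Derivation:
Roots: A
Mark A: refs=F, marked=A
Mark F: refs=F null, marked=A F
Unmarked (collected): B C D E G H I J K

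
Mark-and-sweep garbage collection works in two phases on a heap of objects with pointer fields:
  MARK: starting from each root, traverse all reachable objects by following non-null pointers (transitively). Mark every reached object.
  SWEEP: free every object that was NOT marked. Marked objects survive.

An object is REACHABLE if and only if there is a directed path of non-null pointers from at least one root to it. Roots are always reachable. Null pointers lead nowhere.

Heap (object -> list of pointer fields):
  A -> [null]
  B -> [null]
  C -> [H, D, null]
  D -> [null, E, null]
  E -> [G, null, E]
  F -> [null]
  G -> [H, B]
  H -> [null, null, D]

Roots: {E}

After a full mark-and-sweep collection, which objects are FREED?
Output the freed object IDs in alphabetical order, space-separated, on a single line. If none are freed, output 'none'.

Answer: A C F

Derivation:
Roots: E
Mark E: refs=G null E, marked=E
Mark G: refs=H B, marked=E G
Mark H: refs=null null D, marked=E G H
Mark B: refs=null, marked=B E G H
Mark D: refs=null E null, marked=B D E G H
Unmarked (collected): A C F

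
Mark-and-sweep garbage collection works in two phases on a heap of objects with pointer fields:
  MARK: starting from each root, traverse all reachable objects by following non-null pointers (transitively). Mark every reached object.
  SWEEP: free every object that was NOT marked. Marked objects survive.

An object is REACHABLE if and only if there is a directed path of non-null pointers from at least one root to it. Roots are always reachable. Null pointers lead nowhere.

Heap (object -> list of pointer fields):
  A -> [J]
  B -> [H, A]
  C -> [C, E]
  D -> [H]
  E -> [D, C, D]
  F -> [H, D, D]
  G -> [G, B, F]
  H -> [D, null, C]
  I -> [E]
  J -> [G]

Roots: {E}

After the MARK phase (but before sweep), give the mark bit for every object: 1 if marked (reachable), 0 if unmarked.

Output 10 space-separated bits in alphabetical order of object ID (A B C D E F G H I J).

Roots: E
Mark E: refs=D C D, marked=E
Mark D: refs=H, marked=D E
Mark C: refs=C E, marked=C D E
Mark H: refs=D null C, marked=C D E H
Unmarked (collected): A B F G I J

Answer: 0 0 1 1 1 0 0 1 0 0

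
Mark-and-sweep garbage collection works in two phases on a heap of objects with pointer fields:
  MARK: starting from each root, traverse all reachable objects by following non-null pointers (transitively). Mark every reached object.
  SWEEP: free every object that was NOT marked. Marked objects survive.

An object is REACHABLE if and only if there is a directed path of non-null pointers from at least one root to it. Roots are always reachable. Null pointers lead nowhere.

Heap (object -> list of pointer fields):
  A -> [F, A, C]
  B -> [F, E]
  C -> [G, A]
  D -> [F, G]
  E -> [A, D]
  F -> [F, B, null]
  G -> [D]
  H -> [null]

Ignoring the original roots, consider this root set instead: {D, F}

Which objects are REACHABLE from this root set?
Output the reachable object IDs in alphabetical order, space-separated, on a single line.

Answer: A B C D E F G

Derivation:
Roots: D F
Mark D: refs=F G, marked=D
Mark F: refs=F B null, marked=D F
Mark G: refs=D, marked=D F G
Mark B: refs=F E, marked=B D F G
Mark E: refs=A D, marked=B D E F G
Mark A: refs=F A C, marked=A B D E F G
Mark C: refs=G A, marked=A B C D E F G
Unmarked (collected): H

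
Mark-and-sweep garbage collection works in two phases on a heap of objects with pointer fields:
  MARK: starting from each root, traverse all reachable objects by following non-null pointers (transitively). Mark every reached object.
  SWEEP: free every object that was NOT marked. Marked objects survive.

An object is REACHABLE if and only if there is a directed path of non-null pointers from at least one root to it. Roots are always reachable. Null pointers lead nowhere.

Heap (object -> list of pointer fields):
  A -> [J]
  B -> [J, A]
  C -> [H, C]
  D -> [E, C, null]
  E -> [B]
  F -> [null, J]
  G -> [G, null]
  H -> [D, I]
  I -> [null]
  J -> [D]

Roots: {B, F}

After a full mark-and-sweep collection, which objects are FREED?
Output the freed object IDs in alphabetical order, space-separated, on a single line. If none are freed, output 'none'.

Answer: G

Derivation:
Roots: B F
Mark B: refs=J A, marked=B
Mark F: refs=null J, marked=B F
Mark J: refs=D, marked=B F J
Mark A: refs=J, marked=A B F J
Mark D: refs=E C null, marked=A B D F J
Mark E: refs=B, marked=A B D E F J
Mark C: refs=H C, marked=A B C D E F J
Mark H: refs=D I, marked=A B C D E F H J
Mark I: refs=null, marked=A B C D E F H I J
Unmarked (collected): G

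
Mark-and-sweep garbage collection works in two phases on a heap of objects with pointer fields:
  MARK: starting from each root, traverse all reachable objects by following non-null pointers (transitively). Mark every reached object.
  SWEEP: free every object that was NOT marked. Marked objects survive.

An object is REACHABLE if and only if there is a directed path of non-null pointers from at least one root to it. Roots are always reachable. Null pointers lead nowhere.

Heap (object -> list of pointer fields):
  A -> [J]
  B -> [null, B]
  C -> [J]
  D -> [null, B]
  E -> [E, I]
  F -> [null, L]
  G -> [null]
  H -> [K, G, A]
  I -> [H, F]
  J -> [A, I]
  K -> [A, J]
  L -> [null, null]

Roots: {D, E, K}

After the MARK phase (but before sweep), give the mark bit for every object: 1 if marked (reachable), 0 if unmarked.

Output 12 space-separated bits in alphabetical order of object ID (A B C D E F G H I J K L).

Roots: D E K
Mark D: refs=null B, marked=D
Mark E: refs=E I, marked=D E
Mark K: refs=A J, marked=D E K
Mark B: refs=null B, marked=B D E K
Mark I: refs=H F, marked=B D E I K
Mark A: refs=J, marked=A B D E I K
Mark J: refs=A I, marked=A B D E I J K
Mark H: refs=K G A, marked=A B D E H I J K
Mark F: refs=null L, marked=A B D E F H I J K
Mark G: refs=null, marked=A B D E F G H I J K
Mark L: refs=null null, marked=A B D E F G H I J K L
Unmarked (collected): C

Answer: 1 1 0 1 1 1 1 1 1 1 1 1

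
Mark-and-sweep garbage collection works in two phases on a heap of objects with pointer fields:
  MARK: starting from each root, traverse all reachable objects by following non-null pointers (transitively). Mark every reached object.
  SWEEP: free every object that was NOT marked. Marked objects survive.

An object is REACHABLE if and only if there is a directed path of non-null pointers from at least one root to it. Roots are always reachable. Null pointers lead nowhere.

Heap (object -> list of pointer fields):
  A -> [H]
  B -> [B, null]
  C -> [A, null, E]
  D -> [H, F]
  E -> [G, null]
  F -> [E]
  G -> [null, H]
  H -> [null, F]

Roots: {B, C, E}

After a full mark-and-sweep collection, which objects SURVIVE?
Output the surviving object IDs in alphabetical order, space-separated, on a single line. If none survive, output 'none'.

Roots: B C E
Mark B: refs=B null, marked=B
Mark C: refs=A null E, marked=B C
Mark E: refs=G null, marked=B C E
Mark A: refs=H, marked=A B C E
Mark G: refs=null H, marked=A B C E G
Mark H: refs=null F, marked=A B C E G H
Mark F: refs=E, marked=A B C E F G H
Unmarked (collected): D

Answer: A B C E F G H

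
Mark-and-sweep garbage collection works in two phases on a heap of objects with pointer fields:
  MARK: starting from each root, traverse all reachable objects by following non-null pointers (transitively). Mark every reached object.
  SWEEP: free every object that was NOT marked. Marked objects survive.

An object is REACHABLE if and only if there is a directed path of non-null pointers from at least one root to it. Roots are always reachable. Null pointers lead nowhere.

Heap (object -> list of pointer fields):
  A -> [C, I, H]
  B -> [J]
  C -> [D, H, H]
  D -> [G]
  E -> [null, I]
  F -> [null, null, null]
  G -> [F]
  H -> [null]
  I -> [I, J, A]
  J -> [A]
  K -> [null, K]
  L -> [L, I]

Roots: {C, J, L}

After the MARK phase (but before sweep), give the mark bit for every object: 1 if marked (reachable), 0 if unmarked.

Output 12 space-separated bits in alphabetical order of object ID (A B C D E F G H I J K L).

Answer: 1 0 1 1 0 1 1 1 1 1 0 1

Derivation:
Roots: C J L
Mark C: refs=D H H, marked=C
Mark J: refs=A, marked=C J
Mark L: refs=L I, marked=C J L
Mark D: refs=G, marked=C D J L
Mark H: refs=null, marked=C D H J L
Mark A: refs=C I H, marked=A C D H J L
Mark I: refs=I J A, marked=A C D H I J L
Mark G: refs=F, marked=A C D G H I J L
Mark F: refs=null null null, marked=A C D F G H I J L
Unmarked (collected): B E K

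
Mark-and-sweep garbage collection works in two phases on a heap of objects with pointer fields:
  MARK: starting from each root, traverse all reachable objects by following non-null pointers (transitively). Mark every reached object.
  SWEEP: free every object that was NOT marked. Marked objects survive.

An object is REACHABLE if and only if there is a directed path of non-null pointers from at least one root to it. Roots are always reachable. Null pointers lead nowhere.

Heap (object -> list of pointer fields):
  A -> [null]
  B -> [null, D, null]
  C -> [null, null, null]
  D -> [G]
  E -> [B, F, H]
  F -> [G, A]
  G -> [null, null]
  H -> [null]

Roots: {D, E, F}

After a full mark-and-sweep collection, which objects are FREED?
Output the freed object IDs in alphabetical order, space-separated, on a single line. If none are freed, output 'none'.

Roots: D E F
Mark D: refs=G, marked=D
Mark E: refs=B F H, marked=D E
Mark F: refs=G A, marked=D E F
Mark G: refs=null null, marked=D E F G
Mark B: refs=null D null, marked=B D E F G
Mark H: refs=null, marked=B D E F G H
Mark A: refs=null, marked=A B D E F G H
Unmarked (collected): C

Answer: C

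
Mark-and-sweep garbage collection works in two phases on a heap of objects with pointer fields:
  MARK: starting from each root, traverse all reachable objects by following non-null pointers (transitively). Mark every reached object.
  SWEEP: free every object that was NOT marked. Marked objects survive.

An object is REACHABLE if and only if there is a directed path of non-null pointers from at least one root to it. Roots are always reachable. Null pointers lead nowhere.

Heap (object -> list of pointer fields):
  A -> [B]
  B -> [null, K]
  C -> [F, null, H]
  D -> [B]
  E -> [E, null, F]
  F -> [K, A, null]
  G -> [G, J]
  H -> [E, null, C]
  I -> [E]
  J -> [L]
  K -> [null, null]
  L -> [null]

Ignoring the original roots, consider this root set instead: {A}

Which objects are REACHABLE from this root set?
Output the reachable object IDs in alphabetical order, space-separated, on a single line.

Roots: A
Mark A: refs=B, marked=A
Mark B: refs=null K, marked=A B
Mark K: refs=null null, marked=A B K
Unmarked (collected): C D E F G H I J L

Answer: A B K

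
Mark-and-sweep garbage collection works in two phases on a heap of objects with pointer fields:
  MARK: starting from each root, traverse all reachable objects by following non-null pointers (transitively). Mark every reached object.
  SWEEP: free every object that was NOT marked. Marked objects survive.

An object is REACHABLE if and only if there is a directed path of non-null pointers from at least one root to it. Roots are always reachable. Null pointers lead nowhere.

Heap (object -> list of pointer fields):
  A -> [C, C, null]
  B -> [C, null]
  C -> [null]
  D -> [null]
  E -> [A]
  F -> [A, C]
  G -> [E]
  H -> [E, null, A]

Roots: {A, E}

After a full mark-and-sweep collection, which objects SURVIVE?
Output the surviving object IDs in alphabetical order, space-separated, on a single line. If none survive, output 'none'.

Roots: A E
Mark A: refs=C C null, marked=A
Mark E: refs=A, marked=A E
Mark C: refs=null, marked=A C E
Unmarked (collected): B D F G H

Answer: A C E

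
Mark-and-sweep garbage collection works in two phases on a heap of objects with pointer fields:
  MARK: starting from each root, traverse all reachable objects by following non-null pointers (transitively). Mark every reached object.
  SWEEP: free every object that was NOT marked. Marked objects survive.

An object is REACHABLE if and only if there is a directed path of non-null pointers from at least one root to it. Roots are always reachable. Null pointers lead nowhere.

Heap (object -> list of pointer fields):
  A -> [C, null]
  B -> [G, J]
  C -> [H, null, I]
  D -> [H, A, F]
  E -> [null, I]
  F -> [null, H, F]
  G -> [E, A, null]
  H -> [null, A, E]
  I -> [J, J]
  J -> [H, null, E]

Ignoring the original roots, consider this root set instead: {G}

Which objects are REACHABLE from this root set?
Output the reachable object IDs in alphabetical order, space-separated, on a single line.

Answer: A C E G H I J

Derivation:
Roots: G
Mark G: refs=E A null, marked=G
Mark E: refs=null I, marked=E G
Mark A: refs=C null, marked=A E G
Mark I: refs=J J, marked=A E G I
Mark C: refs=H null I, marked=A C E G I
Mark J: refs=H null E, marked=A C E G I J
Mark H: refs=null A E, marked=A C E G H I J
Unmarked (collected): B D F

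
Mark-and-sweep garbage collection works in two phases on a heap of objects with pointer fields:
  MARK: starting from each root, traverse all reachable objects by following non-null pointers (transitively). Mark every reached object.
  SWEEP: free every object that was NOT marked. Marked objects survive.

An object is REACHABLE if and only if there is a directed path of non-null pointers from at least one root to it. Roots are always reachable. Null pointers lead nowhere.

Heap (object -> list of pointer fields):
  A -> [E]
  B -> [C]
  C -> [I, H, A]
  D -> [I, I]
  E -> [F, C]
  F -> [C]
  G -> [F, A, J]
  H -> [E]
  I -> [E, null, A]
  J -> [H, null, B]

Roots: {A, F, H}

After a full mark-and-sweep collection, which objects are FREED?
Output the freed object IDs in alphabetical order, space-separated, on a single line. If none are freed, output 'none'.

Answer: B D G J

Derivation:
Roots: A F H
Mark A: refs=E, marked=A
Mark F: refs=C, marked=A F
Mark H: refs=E, marked=A F H
Mark E: refs=F C, marked=A E F H
Mark C: refs=I H A, marked=A C E F H
Mark I: refs=E null A, marked=A C E F H I
Unmarked (collected): B D G J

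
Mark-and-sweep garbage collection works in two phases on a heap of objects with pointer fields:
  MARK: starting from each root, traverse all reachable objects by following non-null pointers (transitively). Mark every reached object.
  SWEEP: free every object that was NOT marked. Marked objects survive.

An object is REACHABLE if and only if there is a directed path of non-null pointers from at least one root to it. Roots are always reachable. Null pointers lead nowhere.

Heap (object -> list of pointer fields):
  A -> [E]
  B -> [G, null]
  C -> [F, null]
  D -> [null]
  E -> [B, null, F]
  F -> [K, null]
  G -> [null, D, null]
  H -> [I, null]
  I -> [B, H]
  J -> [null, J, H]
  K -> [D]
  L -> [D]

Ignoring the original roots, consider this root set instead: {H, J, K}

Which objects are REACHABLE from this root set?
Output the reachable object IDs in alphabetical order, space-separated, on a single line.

Roots: H J K
Mark H: refs=I null, marked=H
Mark J: refs=null J H, marked=H J
Mark K: refs=D, marked=H J K
Mark I: refs=B H, marked=H I J K
Mark D: refs=null, marked=D H I J K
Mark B: refs=G null, marked=B D H I J K
Mark G: refs=null D null, marked=B D G H I J K
Unmarked (collected): A C E F L

Answer: B D G H I J K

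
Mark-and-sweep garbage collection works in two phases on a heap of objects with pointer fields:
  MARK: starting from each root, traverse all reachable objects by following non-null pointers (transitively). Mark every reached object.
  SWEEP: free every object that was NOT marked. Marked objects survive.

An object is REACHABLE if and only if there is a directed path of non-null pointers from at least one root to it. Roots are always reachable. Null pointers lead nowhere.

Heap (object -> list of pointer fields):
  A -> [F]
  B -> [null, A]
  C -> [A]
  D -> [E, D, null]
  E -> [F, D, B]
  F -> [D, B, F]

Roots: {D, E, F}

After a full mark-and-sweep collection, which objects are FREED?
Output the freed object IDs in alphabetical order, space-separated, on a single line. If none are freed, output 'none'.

Answer: C

Derivation:
Roots: D E F
Mark D: refs=E D null, marked=D
Mark E: refs=F D B, marked=D E
Mark F: refs=D B F, marked=D E F
Mark B: refs=null A, marked=B D E F
Mark A: refs=F, marked=A B D E F
Unmarked (collected): C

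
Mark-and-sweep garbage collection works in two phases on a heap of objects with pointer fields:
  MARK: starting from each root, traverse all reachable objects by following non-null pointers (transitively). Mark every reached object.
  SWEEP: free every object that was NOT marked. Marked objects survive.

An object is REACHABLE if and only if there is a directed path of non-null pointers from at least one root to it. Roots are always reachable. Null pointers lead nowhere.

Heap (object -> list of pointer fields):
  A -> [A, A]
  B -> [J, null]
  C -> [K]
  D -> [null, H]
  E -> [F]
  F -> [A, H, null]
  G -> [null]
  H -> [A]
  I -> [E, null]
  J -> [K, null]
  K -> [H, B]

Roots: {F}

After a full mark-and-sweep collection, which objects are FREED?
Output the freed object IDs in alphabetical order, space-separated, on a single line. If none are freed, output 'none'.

Roots: F
Mark F: refs=A H null, marked=F
Mark A: refs=A A, marked=A F
Mark H: refs=A, marked=A F H
Unmarked (collected): B C D E G I J K

Answer: B C D E G I J K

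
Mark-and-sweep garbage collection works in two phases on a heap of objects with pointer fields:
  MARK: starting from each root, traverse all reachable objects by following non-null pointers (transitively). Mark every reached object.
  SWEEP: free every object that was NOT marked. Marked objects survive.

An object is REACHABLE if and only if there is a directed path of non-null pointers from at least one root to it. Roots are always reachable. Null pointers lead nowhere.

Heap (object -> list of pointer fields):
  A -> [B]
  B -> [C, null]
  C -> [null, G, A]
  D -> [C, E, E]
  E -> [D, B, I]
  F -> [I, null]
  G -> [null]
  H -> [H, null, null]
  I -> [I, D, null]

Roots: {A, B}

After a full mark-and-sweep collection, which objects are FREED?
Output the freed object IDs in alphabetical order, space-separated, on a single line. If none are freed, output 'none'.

Answer: D E F H I

Derivation:
Roots: A B
Mark A: refs=B, marked=A
Mark B: refs=C null, marked=A B
Mark C: refs=null G A, marked=A B C
Mark G: refs=null, marked=A B C G
Unmarked (collected): D E F H I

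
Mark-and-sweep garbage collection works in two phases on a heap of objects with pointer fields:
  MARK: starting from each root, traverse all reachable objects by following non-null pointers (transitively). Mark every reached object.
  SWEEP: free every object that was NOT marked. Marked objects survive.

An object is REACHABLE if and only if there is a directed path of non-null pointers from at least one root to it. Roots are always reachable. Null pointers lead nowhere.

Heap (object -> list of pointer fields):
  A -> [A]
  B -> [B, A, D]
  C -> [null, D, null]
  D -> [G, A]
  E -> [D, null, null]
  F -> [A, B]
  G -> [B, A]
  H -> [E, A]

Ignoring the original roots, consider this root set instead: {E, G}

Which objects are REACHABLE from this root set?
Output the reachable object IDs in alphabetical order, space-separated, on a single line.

Answer: A B D E G

Derivation:
Roots: E G
Mark E: refs=D null null, marked=E
Mark G: refs=B A, marked=E G
Mark D: refs=G A, marked=D E G
Mark B: refs=B A D, marked=B D E G
Mark A: refs=A, marked=A B D E G
Unmarked (collected): C F H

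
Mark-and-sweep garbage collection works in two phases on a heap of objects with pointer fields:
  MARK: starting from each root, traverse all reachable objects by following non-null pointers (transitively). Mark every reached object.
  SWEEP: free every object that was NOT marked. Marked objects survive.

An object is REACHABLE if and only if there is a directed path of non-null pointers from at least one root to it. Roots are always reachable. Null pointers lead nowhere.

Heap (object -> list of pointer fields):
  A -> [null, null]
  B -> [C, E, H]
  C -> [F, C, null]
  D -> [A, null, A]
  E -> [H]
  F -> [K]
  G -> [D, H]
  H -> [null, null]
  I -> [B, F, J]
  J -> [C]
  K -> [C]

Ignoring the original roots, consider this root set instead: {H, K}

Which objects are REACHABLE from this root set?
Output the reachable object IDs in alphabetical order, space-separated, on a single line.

Roots: H K
Mark H: refs=null null, marked=H
Mark K: refs=C, marked=H K
Mark C: refs=F C null, marked=C H K
Mark F: refs=K, marked=C F H K
Unmarked (collected): A B D E G I J

Answer: C F H K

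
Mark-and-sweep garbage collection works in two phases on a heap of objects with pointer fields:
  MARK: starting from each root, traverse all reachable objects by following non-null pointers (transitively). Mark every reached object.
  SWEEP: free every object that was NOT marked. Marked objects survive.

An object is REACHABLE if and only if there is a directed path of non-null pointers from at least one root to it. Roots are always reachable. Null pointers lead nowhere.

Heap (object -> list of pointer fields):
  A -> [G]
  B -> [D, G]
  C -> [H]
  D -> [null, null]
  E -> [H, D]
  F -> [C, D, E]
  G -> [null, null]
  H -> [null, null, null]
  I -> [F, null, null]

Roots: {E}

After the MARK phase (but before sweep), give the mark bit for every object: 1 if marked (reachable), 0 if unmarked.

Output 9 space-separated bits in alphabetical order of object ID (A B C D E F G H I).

Answer: 0 0 0 1 1 0 0 1 0

Derivation:
Roots: E
Mark E: refs=H D, marked=E
Mark H: refs=null null null, marked=E H
Mark D: refs=null null, marked=D E H
Unmarked (collected): A B C F G I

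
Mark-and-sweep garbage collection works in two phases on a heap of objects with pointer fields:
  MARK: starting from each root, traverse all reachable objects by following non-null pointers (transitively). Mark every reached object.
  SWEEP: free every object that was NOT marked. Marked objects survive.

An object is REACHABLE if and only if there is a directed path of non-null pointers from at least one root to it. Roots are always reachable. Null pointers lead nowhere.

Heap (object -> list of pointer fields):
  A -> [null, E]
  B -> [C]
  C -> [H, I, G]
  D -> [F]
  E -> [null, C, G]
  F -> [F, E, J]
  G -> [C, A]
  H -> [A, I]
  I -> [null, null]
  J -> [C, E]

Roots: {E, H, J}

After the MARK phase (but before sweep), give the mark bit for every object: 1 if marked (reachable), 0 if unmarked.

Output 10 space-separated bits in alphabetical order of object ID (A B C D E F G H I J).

Answer: 1 0 1 0 1 0 1 1 1 1

Derivation:
Roots: E H J
Mark E: refs=null C G, marked=E
Mark H: refs=A I, marked=E H
Mark J: refs=C E, marked=E H J
Mark C: refs=H I G, marked=C E H J
Mark G: refs=C A, marked=C E G H J
Mark A: refs=null E, marked=A C E G H J
Mark I: refs=null null, marked=A C E G H I J
Unmarked (collected): B D F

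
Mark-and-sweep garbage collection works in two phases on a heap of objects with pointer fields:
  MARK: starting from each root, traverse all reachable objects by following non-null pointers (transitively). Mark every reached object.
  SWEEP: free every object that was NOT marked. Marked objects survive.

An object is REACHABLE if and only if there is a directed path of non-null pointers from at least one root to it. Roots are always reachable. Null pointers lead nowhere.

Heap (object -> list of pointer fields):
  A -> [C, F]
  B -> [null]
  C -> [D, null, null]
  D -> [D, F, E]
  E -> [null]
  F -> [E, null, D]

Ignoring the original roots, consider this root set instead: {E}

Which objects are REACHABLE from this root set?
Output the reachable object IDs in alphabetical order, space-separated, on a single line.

Roots: E
Mark E: refs=null, marked=E
Unmarked (collected): A B C D F

Answer: E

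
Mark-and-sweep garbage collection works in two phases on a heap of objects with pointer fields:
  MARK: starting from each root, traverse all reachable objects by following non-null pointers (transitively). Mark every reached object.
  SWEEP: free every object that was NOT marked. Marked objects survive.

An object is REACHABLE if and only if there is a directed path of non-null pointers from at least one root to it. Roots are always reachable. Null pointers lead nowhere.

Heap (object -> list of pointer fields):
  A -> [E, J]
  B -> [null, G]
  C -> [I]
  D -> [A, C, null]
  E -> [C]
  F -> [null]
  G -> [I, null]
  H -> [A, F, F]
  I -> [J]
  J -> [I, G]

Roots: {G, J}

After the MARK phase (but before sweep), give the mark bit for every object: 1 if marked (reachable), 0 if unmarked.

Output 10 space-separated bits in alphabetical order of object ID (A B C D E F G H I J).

Answer: 0 0 0 0 0 0 1 0 1 1

Derivation:
Roots: G J
Mark G: refs=I null, marked=G
Mark J: refs=I G, marked=G J
Mark I: refs=J, marked=G I J
Unmarked (collected): A B C D E F H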